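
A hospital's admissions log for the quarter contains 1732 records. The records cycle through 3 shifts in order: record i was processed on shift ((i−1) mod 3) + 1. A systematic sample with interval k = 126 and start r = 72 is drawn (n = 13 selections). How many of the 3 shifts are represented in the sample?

1

Consecutive selections differ by k = 126, so their shift numbers differ by 126 mod 3 = 0.
gcd(126, 3) = 3, so the sample visits 3/3 = 1 distinct residues mod 3.
Start 72 is shift 3; the shifts hit are 3.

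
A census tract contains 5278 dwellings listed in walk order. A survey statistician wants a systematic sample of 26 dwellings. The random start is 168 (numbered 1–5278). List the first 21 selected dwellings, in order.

168, 371, 574, 777, 980, 1183, 1386, 1589, 1792, 1995, 2198, 2401, 2604, 2807, 3010, 3213, 3416, 3619, 3822, 4025, 4228

k = N/n = 5278/26 = 203
dwelling 1: 168
dwelling 2: 168 + 203 = 371
dwelling 3: 371 + 203 = 574
dwelling 4: 574 + 203 = 777
dwelling 5: 777 + 203 = 980
dwelling 6: 980 + 203 = 1183
dwelling 7: 1183 + 203 = 1386
dwelling 8: 1386 + 203 = 1589
dwelling 9: 1589 + 203 = 1792
dwelling 10: 1792 + 203 = 1995
dwelling 11: 1995 + 203 = 2198
dwelling 12: 2198 + 203 = 2401
dwelling 13: 2401 + 203 = 2604
dwelling 14: 2604 + 203 = 2807
dwelling 15: 2807 + 203 = 3010
dwelling 16: 3010 + 203 = 3213
dwelling 17: 3213 + 203 = 3416
dwelling 18: 3416 + 203 = 3619
dwelling 19: 3619 + 203 = 3822
dwelling 20: 3822 + 203 = 4025
dwelling 21: 4025 + 203 = 4228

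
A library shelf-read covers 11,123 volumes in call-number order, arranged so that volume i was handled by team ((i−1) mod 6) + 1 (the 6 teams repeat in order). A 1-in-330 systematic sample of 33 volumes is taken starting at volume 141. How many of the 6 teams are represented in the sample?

1

Consecutive selections differ by k = 330, so their team numbers differ by 330 mod 6 = 0.
gcd(330, 6) = 6, so the sample visits 6/6 = 1 distinct residues mod 6.
Start 141 is team 3; the teams hit are 3.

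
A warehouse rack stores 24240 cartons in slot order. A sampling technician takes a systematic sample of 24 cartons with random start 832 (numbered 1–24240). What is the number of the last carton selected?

24062

k = 24240/24 = 1010
24th selection = r + (24−1)·k = 832 + 23×1010 = 832 + 23230 = 24062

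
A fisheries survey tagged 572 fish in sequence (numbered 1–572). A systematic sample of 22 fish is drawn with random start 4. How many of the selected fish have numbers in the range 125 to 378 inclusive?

10

k = 572/22 = 26
First selection ≥ 125: 4 + ⌈(125−4)/26⌉·26 = 4 + 5×26 = 134
Last selection ≤ 378: 4 + ⌊(378−4)/26⌋·26 = 4 + 14×26 = 368
Count = 14 − 5 + 1 = 10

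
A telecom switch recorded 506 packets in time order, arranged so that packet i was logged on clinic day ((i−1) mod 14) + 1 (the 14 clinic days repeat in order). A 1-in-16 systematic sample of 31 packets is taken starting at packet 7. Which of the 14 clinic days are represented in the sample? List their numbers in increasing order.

1, 3, 5, 7, 9, 11, 13

Consecutive selections differ by k = 16, so their clinic day numbers differ by 16 mod 14 = 2.
gcd(16, 14) = 2, so the sample visits 14/2 = 7 distinct residues mod 14.
Start 7 is clinic day 7; the clinic days hit are 1, 3, 5, 7, 9, 11, 13.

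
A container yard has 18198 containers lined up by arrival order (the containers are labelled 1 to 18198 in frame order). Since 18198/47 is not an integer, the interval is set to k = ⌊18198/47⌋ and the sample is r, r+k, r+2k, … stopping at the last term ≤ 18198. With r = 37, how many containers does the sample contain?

k = ⌊18198/47⌋ = 387
Achieved size = ⌊(18198 − 37)/387⌋ + 1 = ⌊18161/387⌋ + 1 = 46 + 1 = 47
(last selection: 37 + 46×387 = 17839 ≤ 18198; next would be 18226 > 18198)

47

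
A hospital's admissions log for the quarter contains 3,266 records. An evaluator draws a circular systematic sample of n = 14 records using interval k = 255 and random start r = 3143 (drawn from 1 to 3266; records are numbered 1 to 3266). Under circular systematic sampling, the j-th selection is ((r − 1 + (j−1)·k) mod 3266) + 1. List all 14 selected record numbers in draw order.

Selection 1: 3143
Selection 2: 3143 + 255 = 3398 → 3398 − 3266 = 132
Selection 3: 132 + 255 = 387
Selection 4: 387 + 255 = 642
Selection 5: 642 + 255 = 897
Selection 6: 897 + 255 = 1152
Selection 7: 1152 + 255 = 1407
Selection 8: 1407 + 255 = 1662
Selection 9: 1662 + 255 = 1917
Selection 10: 1917 + 255 = 2172
Selection 11: 2172 + 255 = 2427
Selection 12: 2427 + 255 = 2682
Selection 13: 2682 + 255 = 2937
Selection 14: 2937 + 255 = 3192

3143, 132, 387, 642, 897, 1152, 1407, 1662, 1917, 2172, 2427, 2682, 2937, 3192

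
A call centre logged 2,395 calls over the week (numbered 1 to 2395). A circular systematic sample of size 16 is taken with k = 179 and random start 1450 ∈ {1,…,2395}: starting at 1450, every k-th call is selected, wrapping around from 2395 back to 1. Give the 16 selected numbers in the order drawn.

Selection 1: 1450
Selection 2: 1450 + 179 = 1629
Selection 3: 1629 + 179 = 1808
Selection 4: 1808 + 179 = 1987
Selection 5: 1987 + 179 = 2166
Selection 6: 2166 + 179 = 2345
Selection 7: 2345 + 179 = 2524 → 2524 − 2395 = 129
Selection 8: 129 + 179 = 308
Selection 9: 308 + 179 = 487
Selection 10: 487 + 179 = 666
Selection 11: 666 + 179 = 845
Selection 12: 845 + 179 = 1024
Selection 13: 1024 + 179 = 1203
Selection 14: 1203 + 179 = 1382
Selection 15: 1382 + 179 = 1561
Selection 16: 1561 + 179 = 1740

1450, 1629, 1808, 1987, 2166, 2345, 129, 308, 487, 666, 845, 1024, 1203, 1382, 1561, 1740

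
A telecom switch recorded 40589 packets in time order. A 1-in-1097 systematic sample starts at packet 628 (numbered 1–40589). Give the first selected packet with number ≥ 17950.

18180

k = 1097
Steps past start: ⌈(17950 − 628)/1097⌉ = ⌈17322/1097⌉ = 16
Selected packet: 628 + 16×1097 = 18180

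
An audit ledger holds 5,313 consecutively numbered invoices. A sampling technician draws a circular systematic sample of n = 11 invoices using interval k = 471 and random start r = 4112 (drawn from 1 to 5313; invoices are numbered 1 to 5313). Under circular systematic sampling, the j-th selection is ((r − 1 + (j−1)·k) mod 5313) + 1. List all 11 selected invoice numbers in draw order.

Selection 1: 4112
Selection 2: 4112 + 471 = 4583
Selection 3: 4583 + 471 = 5054
Selection 4: 5054 + 471 = 5525 → 5525 − 5313 = 212
Selection 5: 212 + 471 = 683
Selection 6: 683 + 471 = 1154
Selection 7: 1154 + 471 = 1625
Selection 8: 1625 + 471 = 2096
Selection 9: 2096 + 471 = 2567
Selection 10: 2567 + 471 = 3038
Selection 11: 3038 + 471 = 3509

4112, 4583, 5054, 212, 683, 1154, 1625, 2096, 2567, 3038, 3509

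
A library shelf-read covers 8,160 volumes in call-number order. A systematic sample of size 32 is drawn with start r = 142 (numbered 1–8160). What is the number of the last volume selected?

k = 8160/32 = 255
32nd selection = r + (32−1)·k = 142 + 31×255 = 142 + 7905 = 8047

8047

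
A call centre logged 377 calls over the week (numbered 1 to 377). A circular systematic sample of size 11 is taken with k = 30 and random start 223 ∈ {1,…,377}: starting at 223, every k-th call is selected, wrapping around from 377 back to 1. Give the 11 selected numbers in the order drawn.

223, 253, 283, 313, 343, 373, 26, 56, 86, 116, 146

Selection 1: 223
Selection 2: 223 + 30 = 253
Selection 3: 253 + 30 = 283
Selection 4: 283 + 30 = 313
Selection 5: 313 + 30 = 343
Selection 6: 343 + 30 = 373
Selection 7: 373 + 30 = 403 → 403 − 377 = 26
Selection 8: 26 + 30 = 56
Selection 9: 56 + 30 = 86
Selection 10: 86 + 30 = 116
Selection 11: 116 + 30 = 146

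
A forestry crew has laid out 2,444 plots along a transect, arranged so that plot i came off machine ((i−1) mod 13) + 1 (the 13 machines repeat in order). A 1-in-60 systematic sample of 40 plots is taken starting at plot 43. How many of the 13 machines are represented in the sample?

Consecutive selections differ by k = 60, so their machine numbers differ by 60 mod 13 = 8.
gcd(60, 13) = 1, so the sample visits 13/1 = 13 distinct residues mod 13.
Start 43 is machine 4; the machines hit are 1, 2, 3, 4, 5, 6, 7, 8, 9, 10, 11, 12, 13.

13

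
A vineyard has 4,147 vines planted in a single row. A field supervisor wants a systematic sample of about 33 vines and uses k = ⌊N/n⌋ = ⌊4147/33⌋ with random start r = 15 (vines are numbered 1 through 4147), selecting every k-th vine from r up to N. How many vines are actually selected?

34

k = ⌊4147/33⌋ = 125
Achieved size = ⌊(4147 − 15)/125⌋ + 1 = ⌊4132/125⌋ + 1 = 33 + 1 = 34
(last selection: 15 + 33×125 = 4140 ≤ 4147; next would be 4265 > 4147)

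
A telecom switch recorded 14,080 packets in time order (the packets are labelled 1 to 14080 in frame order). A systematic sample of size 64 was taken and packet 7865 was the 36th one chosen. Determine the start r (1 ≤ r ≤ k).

165

k = 14080/64 = 220
r = 7865 − (36−1)×220 = 7865 − 7700 = 165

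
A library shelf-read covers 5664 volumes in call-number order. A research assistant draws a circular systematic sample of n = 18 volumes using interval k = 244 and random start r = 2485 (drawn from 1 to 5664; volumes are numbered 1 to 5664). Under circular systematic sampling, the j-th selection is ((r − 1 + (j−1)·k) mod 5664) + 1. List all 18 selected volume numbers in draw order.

2485, 2729, 2973, 3217, 3461, 3705, 3949, 4193, 4437, 4681, 4925, 5169, 5413, 5657, 237, 481, 725, 969

Selection 1: 2485
Selection 2: 2485 + 244 = 2729
Selection 3: 2729 + 244 = 2973
Selection 4: 2973 + 244 = 3217
Selection 5: 3217 + 244 = 3461
Selection 6: 3461 + 244 = 3705
Selection 7: 3705 + 244 = 3949
Selection 8: 3949 + 244 = 4193
Selection 9: 4193 + 244 = 4437
Selection 10: 4437 + 244 = 4681
Selection 11: 4681 + 244 = 4925
Selection 12: 4925 + 244 = 5169
Selection 13: 5169 + 244 = 5413
Selection 14: 5413 + 244 = 5657
Selection 15: 5657 + 244 = 5901 → 5901 − 5664 = 237
Selection 16: 237 + 244 = 481
Selection 17: 481 + 244 = 725
Selection 18: 725 + 244 = 969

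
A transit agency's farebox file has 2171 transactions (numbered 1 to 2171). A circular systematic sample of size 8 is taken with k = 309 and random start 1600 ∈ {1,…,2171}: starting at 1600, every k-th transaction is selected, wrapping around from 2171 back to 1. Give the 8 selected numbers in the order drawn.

1600, 1909, 47, 356, 665, 974, 1283, 1592

Selection 1: 1600
Selection 2: 1600 + 309 = 1909
Selection 3: 1909 + 309 = 2218 → 2218 − 2171 = 47
Selection 4: 47 + 309 = 356
Selection 5: 356 + 309 = 665
Selection 6: 665 + 309 = 974
Selection 7: 974 + 309 = 1283
Selection 8: 1283 + 309 = 1592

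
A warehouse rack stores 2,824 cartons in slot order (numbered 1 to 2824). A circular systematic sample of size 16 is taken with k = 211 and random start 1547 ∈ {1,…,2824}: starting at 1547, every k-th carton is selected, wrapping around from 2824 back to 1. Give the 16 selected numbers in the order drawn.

1547, 1758, 1969, 2180, 2391, 2602, 2813, 200, 411, 622, 833, 1044, 1255, 1466, 1677, 1888

Selection 1: 1547
Selection 2: 1547 + 211 = 1758
Selection 3: 1758 + 211 = 1969
Selection 4: 1969 + 211 = 2180
Selection 5: 2180 + 211 = 2391
Selection 6: 2391 + 211 = 2602
Selection 7: 2602 + 211 = 2813
Selection 8: 2813 + 211 = 3024 → 3024 − 2824 = 200
Selection 9: 200 + 211 = 411
Selection 10: 411 + 211 = 622
Selection 11: 622 + 211 = 833
Selection 12: 833 + 211 = 1044
Selection 13: 1044 + 211 = 1255
Selection 14: 1255 + 211 = 1466
Selection 15: 1466 + 211 = 1677
Selection 16: 1677 + 211 = 1888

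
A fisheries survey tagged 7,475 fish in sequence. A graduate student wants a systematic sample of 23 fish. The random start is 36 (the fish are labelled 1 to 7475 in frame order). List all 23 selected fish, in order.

k = N/n = 7475/23 = 325
fish 1: 36
fish 2: 36 + 325 = 361
fish 3: 361 + 325 = 686
fish 4: 686 + 325 = 1011
fish 5: 1011 + 325 = 1336
fish 6: 1336 + 325 = 1661
fish 7: 1661 + 325 = 1986
fish 8: 1986 + 325 = 2311
fish 9: 2311 + 325 = 2636
fish 10: 2636 + 325 = 2961
fish 11: 2961 + 325 = 3286
fish 12: 3286 + 325 = 3611
fish 13: 3611 + 325 = 3936
fish 14: 3936 + 325 = 4261
fish 15: 4261 + 325 = 4586
fish 16: 4586 + 325 = 4911
fish 17: 4911 + 325 = 5236
fish 18: 5236 + 325 = 5561
fish 19: 5561 + 325 = 5886
fish 20: 5886 + 325 = 6211
fish 21: 6211 + 325 = 6536
fish 22: 6536 + 325 = 6861
fish 23: 6861 + 325 = 7186

36, 361, 686, 1011, 1336, 1661, 1986, 2311, 2636, 2961, 3286, 3611, 3936, 4261, 4586, 4911, 5236, 5561, 5886, 6211, 6536, 6861, 7186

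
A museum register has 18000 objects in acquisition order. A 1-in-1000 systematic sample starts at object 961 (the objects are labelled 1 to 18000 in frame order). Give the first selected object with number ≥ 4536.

k = 1000
Steps past start: ⌈(4536 − 961)/1000⌉ = ⌈3575/1000⌉ = 4
Selected object: 961 + 4×1000 = 4961

4961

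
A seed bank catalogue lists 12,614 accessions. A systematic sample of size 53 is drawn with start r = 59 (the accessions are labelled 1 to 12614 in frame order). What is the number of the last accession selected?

12435

k = 12614/53 = 238
53rd selection = r + (53−1)·k = 59 + 52×238 = 59 + 12376 = 12435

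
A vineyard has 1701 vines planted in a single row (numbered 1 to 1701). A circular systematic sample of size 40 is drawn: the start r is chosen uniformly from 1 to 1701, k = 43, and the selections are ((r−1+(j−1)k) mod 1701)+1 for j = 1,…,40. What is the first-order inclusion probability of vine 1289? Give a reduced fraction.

40/1701

For each position j, as r ranges over 1…1701 the j-th selection hits every vine exactly once, so vine 1289 is selected for exactly 40 of the 1701 starts.
Inclusion probability = 40/1701.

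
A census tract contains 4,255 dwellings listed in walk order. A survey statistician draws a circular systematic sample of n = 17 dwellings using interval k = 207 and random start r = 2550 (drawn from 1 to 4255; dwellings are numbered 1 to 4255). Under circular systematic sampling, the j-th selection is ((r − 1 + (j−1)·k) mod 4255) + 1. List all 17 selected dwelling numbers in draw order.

2550, 2757, 2964, 3171, 3378, 3585, 3792, 3999, 4206, 158, 365, 572, 779, 986, 1193, 1400, 1607

Selection 1: 2550
Selection 2: 2550 + 207 = 2757
Selection 3: 2757 + 207 = 2964
Selection 4: 2964 + 207 = 3171
Selection 5: 3171 + 207 = 3378
Selection 6: 3378 + 207 = 3585
Selection 7: 3585 + 207 = 3792
Selection 8: 3792 + 207 = 3999
Selection 9: 3999 + 207 = 4206
Selection 10: 4206 + 207 = 4413 → 4413 − 4255 = 158
Selection 11: 158 + 207 = 365
Selection 12: 365 + 207 = 572
Selection 13: 572 + 207 = 779
Selection 14: 779 + 207 = 986
Selection 15: 986 + 207 = 1193
Selection 16: 1193 + 207 = 1400
Selection 17: 1400 + 207 = 1607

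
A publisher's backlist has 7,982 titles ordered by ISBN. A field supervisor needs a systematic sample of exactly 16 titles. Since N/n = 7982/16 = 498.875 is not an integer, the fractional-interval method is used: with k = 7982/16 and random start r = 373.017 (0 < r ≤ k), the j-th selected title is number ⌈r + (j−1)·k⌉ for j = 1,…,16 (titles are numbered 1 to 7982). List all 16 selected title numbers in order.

j=1: r + 0k = 373.017 → ⌈·⌉ = 374
j=2: r + 1k = 871.892 → ⌈·⌉ = 872
j=3: r + 2k = 1370.767 → ⌈·⌉ = 1371
j=4: r + 3k = 1869.642 → ⌈·⌉ = 1870
j=5: r + 4k = 2368.517 → ⌈·⌉ = 2369
j=6: r + 5k = 2867.392 → ⌈·⌉ = 2868
j=7: r + 6k = 3366.267 → ⌈·⌉ = 3367
j=8: r + 7k = 3865.142 → ⌈·⌉ = 3866
j=9: r + 8k = 4364.017 → ⌈·⌉ = 4365
j=10: r + 9k = 4862.892 → ⌈·⌉ = 4863
j=11: r + 10k = 5361.767 → ⌈·⌉ = 5362
j=12: r + 11k = 5860.642 → ⌈·⌉ = 5861
j=13: r + 12k = 6359.517 → ⌈·⌉ = 6360
j=14: r + 13k = 6858.392 → ⌈·⌉ = 6859
j=15: r + 14k = 7357.267 → ⌈·⌉ = 7358
j=16: r + 15k = 7856.142 → ⌈·⌉ = 7857

374, 872, 1371, 1870, 2369, 2868, 3367, 3866, 4365, 4863, 5362, 5861, 6360, 6859, 7358, 7857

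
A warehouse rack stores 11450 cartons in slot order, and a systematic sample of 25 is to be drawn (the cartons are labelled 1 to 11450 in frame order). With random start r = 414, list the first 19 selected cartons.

414, 872, 1330, 1788, 2246, 2704, 3162, 3620, 4078, 4536, 4994, 5452, 5910, 6368, 6826, 7284, 7742, 8200, 8658

k = N/n = 11450/25 = 458
carton 1: 414
carton 2: 414 + 458 = 872
carton 3: 872 + 458 = 1330
carton 4: 1330 + 458 = 1788
carton 5: 1788 + 458 = 2246
carton 6: 2246 + 458 = 2704
carton 7: 2704 + 458 = 3162
carton 8: 3162 + 458 = 3620
carton 9: 3620 + 458 = 4078
carton 10: 4078 + 458 = 4536
carton 11: 4536 + 458 = 4994
carton 12: 4994 + 458 = 5452
carton 13: 5452 + 458 = 5910
carton 14: 5910 + 458 = 6368
carton 15: 6368 + 458 = 6826
carton 16: 6826 + 458 = 7284
carton 17: 7284 + 458 = 7742
carton 18: 7742 + 458 = 8200
carton 19: 8200 + 458 = 8658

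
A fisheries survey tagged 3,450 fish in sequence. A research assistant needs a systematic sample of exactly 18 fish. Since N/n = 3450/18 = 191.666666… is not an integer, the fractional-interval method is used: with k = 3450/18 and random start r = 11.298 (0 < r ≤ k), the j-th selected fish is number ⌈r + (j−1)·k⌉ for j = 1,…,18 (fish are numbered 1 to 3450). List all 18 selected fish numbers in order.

12, 203, 395, 587, 778, 970, 1162, 1353, 1545, 1737, 1928, 2120, 2312, 2503, 2695, 2887, 3078, 3270

j=1: r + 0k = 11.298 → ⌈·⌉ = 12
j=2: r + 1k = 202.964666… → ⌈·⌉ = 203
j=3: r + 2k = 394.631333… → ⌈·⌉ = 395
j=4: r + 3k = 586.298 → ⌈·⌉ = 587
j=5: r + 4k = 777.964666… → ⌈·⌉ = 778
j=6: r + 5k = 969.631333… → ⌈·⌉ = 970
j=7: r + 6k = 1161.298 → ⌈·⌉ = 1162
j=8: r + 7k = 1352.964666… → ⌈·⌉ = 1353
j=9: r + 8k = 1544.631333… → ⌈·⌉ = 1545
j=10: r + 9k = 1736.298 → ⌈·⌉ = 1737
j=11: r + 10k = 1927.964666… → ⌈·⌉ = 1928
j=12: r + 11k = 2119.631333… → ⌈·⌉ = 2120
j=13: r + 12k = 2311.298 → ⌈·⌉ = 2312
j=14: r + 13k = 2502.964666… → ⌈·⌉ = 2503
j=15: r + 14k = 2694.631333… → ⌈·⌉ = 2695
j=16: r + 15k = 2886.298 → ⌈·⌉ = 2887
j=17: r + 16k = 3077.964666… → ⌈·⌉ = 3078
j=18: r + 17k = 3269.631333… → ⌈·⌉ = 3270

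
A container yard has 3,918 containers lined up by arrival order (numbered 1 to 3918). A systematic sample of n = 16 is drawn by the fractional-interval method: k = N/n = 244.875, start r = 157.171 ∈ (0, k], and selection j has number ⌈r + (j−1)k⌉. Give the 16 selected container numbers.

158, 403, 647, 892, 1137, 1382, 1627, 1872, 2117, 2362, 2606, 2851, 3096, 3341, 3586, 3831

j=1: r + 0k = 157.171 → ⌈·⌉ = 158
j=2: r + 1k = 402.046 → ⌈·⌉ = 403
j=3: r + 2k = 646.921 → ⌈·⌉ = 647
j=4: r + 3k = 891.796 → ⌈·⌉ = 892
j=5: r + 4k = 1136.671 → ⌈·⌉ = 1137
j=6: r + 5k = 1381.546 → ⌈·⌉ = 1382
j=7: r + 6k = 1626.421 → ⌈·⌉ = 1627
j=8: r + 7k = 1871.296 → ⌈·⌉ = 1872
j=9: r + 8k = 2116.171 → ⌈·⌉ = 2117
j=10: r + 9k = 2361.046 → ⌈·⌉ = 2362
j=11: r + 10k = 2605.921 → ⌈·⌉ = 2606
j=12: r + 11k = 2850.796 → ⌈·⌉ = 2851
j=13: r + 12k = 3095.671 → ⌈·⌉ = 3096
j=14: r + 13k = 3340.546 → ⌈·⌉ = 3341
j=15: r + 14k = 3585.421 → ⌈·⌉ = 3586
j=16: r + 15k = 3830.296 → ⌈·⌉ = 3831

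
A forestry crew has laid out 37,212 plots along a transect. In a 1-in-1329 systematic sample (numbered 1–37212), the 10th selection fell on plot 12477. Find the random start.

516

k = 1329
r = 12477 − (10−1)×1329 = 12477 − 11961 = 516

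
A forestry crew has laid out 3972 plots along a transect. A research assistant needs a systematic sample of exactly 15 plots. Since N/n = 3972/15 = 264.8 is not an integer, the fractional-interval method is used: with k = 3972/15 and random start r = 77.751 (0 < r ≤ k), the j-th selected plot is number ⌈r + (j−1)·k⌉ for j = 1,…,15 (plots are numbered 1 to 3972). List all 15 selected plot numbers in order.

78, 343, 608, 873, 1137, 1402, 1667, 1932, 2197, 2461, 2726, 2991, 3256, 3521, 3785

j=1: r + 0k = 77.751 → ⌈·⌉ = 78
j=2: r + 1k = 342.551 → ⌈·⌉ = 343
j=3: r + 2k = 607.351 → ⌈·⌉ = 608
j=4: r + 3k = 872.151 → ⌈·⌉ = 873
j=5: r + 4k = 1136.951 → ⌈·⌉ = 1137
j=6: r + 5k = 1401.751 → ⌈·⌉ = 1402
j=7: r + 6k = 1666.551 → ⌈·⌉ = 1667
j=8: r + 7k = 1931.351 → ⌈·⌉ = 1932
j=9: r + 8k = 2196.151 → ⌈·⌉ = 2197
j=10: r + 9k = 2460.951 → ⌈·⌉ = 2461
j=11: r + 10k = 2725.751 → ⌈·⌉ = 2726
j=12: r + 11k = 2990.551 → ⌈·⌉ = 2991
j=13: r + 12k = 3255.351 → ⌈·⌉ = 3256
j=14: r + 13k = 3520.151 → ⌈·⌉ = 3521
j=15: r + 14k = 3784.951 → ⌈·⌉ = 3785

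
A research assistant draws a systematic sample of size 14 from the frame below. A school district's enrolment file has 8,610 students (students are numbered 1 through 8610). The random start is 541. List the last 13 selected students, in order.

1156, 1771, 2386, 3001, 3616, 4231, 4846, 5461, 6076, 6691, 7306, 7921, 8536

k = N/n = 8610/14 = 615
2nd selection = 541 + 1×615 = 1156
3rd: 1156 + 615 = 1771
4th: 1771 + 615 = 2386
5th: 2386 + 615 = 3001
6th: 3001 + 615 = 3616
7th: 3616 + 615 = 4231
8th: 4231 + 615 = 4846
9th: 4846 + 615 = 5461
10th: 5461 + 615 = 6076
11th: 6076 + 615 = 6691
12th: 6691 + 615 = 7306
13th: 7306 + 615 = 7921
14th: 7921 + 615 = 8536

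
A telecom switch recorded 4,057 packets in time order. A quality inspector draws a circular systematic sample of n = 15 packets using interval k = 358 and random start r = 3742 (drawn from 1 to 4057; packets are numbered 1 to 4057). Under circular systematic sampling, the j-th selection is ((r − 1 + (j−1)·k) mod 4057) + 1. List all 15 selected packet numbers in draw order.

Selection 1: 3742
Selection 2: 3742 + 358 = 4100 → 4100 − 4057 = 43
Selection 3: 43 + 358 = 401
Selection 4: 401 + 358 = 759
Selection 5: 759 + 358 = 1117
Selection 6: 1117 + 358 = 1475
Selection 7: 1475 + 358 = 1833
Selection 8: 1833 + 358 = 2191
Selection 9: 2191 + 358 = 2549
Selection 10: 2549 + 358 = 2907
Selection 11: 2907 + 358 = 3265
Selection 12: 3265 + 358 = 3623
Selection 13: 3623 + 358 = 3981
Selection 14: 3981 + 358 = 4339 → 4339 − 4057 = 282
Selection 15: 282 + 358 = 640

3742, 43, 401, 759, 1117, 1475, 1833, 2191, 2549, 2907, 3265, 3623, 3981, 282, 640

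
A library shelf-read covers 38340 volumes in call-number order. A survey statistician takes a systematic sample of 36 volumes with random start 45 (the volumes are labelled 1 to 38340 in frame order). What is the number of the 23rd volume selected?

23475

k = 38340/36 = 1065
23rd selection = r + (23−1)·k = 45 + 22×1065 = 45 + 23430 = 23475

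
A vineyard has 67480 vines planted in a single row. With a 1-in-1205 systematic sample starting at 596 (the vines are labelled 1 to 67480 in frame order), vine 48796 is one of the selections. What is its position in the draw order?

k = 1205
position = (48796 − 596)/1205 + 1 = 48200/1205 + 1 = 40 + 1 = 41

41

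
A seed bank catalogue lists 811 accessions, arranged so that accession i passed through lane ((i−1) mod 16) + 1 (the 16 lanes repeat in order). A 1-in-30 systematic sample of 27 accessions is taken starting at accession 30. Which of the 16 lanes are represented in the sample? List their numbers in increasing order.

2, 4, 6, 8, 10, 12, 14, 16

Consecutive selections differ by k = 30, so their lane numbers differ by 30 mod 16 = 14.
gcd(30, 16) = 2, so the sample visits 16/2 = 8 distinct residues mod 16.
Start 30 is lane 14; the lanes hit are 2, 4, 6, 8, 10, 12, 14, 16.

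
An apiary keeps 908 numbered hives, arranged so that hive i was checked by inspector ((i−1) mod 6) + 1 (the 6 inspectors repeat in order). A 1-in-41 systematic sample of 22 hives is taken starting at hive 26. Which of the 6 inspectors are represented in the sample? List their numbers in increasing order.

1, 2, 3, 4, 5, 6

Consecutive selections differ by k = 41, so their inspector numbers differ by 41 mod 6 = 5.
gcd(41, 6) = 1, so the sample visits 6/1 = 6 distinct residues mod 6.
Start 26 is inspector 2; the inspectors hit are 1, 2, 3, 4, 5, 6.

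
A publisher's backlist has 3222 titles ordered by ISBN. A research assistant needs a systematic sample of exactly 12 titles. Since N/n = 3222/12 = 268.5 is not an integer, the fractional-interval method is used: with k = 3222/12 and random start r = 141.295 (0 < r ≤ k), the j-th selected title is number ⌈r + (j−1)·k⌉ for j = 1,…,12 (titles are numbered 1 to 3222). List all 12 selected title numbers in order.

142, 410, 679, 947, 1216, 1484, 1753, 2021, 2290, 2558, 2827, 3095

j=1: r + 0k = 141.295 → ⌈·⌉ = 142
j=2: r + 1k = 409.795 → ⌈·⌉ = 410
j=3: r + 2k = 678.295 → ⌈·⌉ = 679
j=4: r + 3k = 946.795 → ⌈·⌉ = 947
j=5: r + 4k = 1215.295 → ⌈·⌉ = 1216
j=6: r + 5k = 1483.795 → ⌈·⌉ = 1484
j=7: r + 6k = 1752.295 → ⌈·⌉ = 1753
j=8: r + 7k = 2020.795 → ⌈·⌉ = 2021
j=9: r + 8k = 2289.295 → ⌈·⌉ = 2290
j=10: r + 9k = 2557.795 → ⌈·⌉ = 2558
j=11: r + 10k = 2826.295 → ⌈·⌉ = 2827
j=12: r + 11k = 3094.795 → ⌈·⌉ = 3095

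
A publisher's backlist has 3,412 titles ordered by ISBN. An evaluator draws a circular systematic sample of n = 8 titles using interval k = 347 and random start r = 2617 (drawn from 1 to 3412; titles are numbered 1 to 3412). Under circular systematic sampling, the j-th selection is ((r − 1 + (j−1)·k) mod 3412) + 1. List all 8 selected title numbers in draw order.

Selection 1: 2617
Selection 2: 2617 + 347 = 2964
Selection 3: 2964 + 347 = 3311
Selection 4: 3311 + 347 = 3658 → 3658 − 3412 = 246
Selection 5: 246 + 347 = 593
Selection 6: 593 + 347 = 940
Selection 7: 940 + 347 = 1287
Selection 8: 1287 + 347 = 1634

2617, 2964, 3311, 246, 593, 940, 1287, 1634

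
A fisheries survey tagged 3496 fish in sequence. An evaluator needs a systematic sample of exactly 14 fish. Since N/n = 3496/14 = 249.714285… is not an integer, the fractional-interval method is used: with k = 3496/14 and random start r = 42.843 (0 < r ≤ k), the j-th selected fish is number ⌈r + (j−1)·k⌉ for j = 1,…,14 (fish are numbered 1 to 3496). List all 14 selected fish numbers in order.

j=1: r + 0k = 42.843 → ⌈·⌉ = 43
j=2: r + 1k = 292.557285… → ⌈·⌉ = 293
j=3: r + 2k = 542.271571… → ⌈·⌉ = 543
j=4: r + 3k = 791.985857… → ⌈·⌉ = 792
j=5: r + 4k = 1041.700142… → ⌈·⌉ = 1042
j=6: r + 5k = 1291.414428… → ⌈·⌉ = 1292
j=7: r + 6k = 1541.128714… → ⌈·⌉ = 1542
j=8: r + 7k = 1790.843 → ⌈·⌉ = 1791
j=9: r + 8k = 2040.557285… → ⌈·⌉ = 2041
j=10: r + 9k = 2290.271571… → ⌈·⌉ = 2291
j=11: r + 10k = 2539.985857… → ⌈·⌉ = 2540
j=12: r + 11k = 2789.700142… → ⌈·⌉ = 2790
j=13: r + 12k = 3039.414428… → ⌈·⌉ = 3040
j=14: r + 13k = 3289.128714… → ⌈·⌉ = 3290

43, 293, 543, 792, 1042, 1292, 1542, 1791, 2041, 2291, 2540, 2790, 3040, 3290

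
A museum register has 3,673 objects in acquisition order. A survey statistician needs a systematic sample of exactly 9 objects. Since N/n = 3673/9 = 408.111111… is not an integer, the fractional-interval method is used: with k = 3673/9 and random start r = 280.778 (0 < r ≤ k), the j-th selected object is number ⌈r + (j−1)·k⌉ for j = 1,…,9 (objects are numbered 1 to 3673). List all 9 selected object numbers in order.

j=1: r + 0k = 280.778 → ⌈·⌉ = 281
j=2: r + 1k = 688.889111… → ⌈·⌉ = 689
j=3: r + 2k = 1097.000222… → ⌈·⌉ = 1098
j=4: r + 3k = 1505.111333… → ⌈·⌉ = 1506
j=5: r + 4k = 1913.222444… → ⌈·⌉ = 1914
j=6: r + 5k = 2321.333555… → ⌈·⌉ = 2322
j=7: r + 6k = 2729.444666… → ⌈·⌉ = 2730
j=8: r + 7k = 3137.555777… → ⌈·⌉ = 3138
j=9: r + 8k = 3545.666888… → ⌈·⌉ = 3546

281, 689, 1098, 1506, 1914, 2322, 2730, 3138, 3546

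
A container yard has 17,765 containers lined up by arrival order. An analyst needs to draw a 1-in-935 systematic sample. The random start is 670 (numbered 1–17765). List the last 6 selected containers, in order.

14th selection = 670 + 13×935 = 12825
15th: 12825 + 935 = 13760
16th: 13760 + 935 = 14695
17th: 14695 + 935 = 15630
18th: 15630 + 935 = 16565
19th: 16565 + 935 = 17500

12825, 13760, 14695, 15630, 16565, 17500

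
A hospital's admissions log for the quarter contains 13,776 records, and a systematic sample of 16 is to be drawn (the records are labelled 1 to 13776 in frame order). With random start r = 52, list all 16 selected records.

k = N/n = 13776/16 = 861
record 1: 52
record 2: 52 + 861 = 913
record 3: 913 + 861 = 1774
record 4: 1774 + 861 = 2635
record 5: 2635 + 861 = 3496
record 6: 3496 + 861 = 4357
record 7: 4357 + 861 = 5218
record 8: 5218 + 861 = 6079
record 9: 6079 + 861 = 6940
record 10: 6940 + 861 = 7801
record 11: 7801 + 861 = 8662
record 12: 8662 + 861 = 9523
record 13: 9523 + 861 = 10384
record 14: 10384 + 861 = 11245
record 15: 11245 + 861 = 12106
record 16: 12106 + 861 = 12967

52, 913, 1774, 2635, 3496, 4357, 5218, 6079, 6940, 7801, 8662, 9523, 10384, 11245, 12106, 12967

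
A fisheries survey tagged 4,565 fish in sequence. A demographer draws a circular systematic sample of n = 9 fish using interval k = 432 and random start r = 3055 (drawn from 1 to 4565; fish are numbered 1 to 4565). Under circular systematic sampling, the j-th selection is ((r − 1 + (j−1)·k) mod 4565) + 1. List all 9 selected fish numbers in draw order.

Selection 1: 3055
Selection 2: 3055 + 432 = 3487
Selection 3: 3487 + 432 = 3919
Selection 4: 3919 + 432 = 4351
Selection 5: 4351 + 432 = 4783 → 4783 − 4565 = 218
Selection 6: 218 + 432 = 650
Selection 7: 650 + 432 = 1082
Selection 8: 1082 + 432 = 1514
Selection 9: 1514 + 432 = 1946

3055, 3487, 3919, 4351, 218, 650, 1082, 1514, 1946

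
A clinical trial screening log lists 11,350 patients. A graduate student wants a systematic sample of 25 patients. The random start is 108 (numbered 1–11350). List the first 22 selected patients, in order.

108, 562, 1016, 1470, 1924, 2378, 2832, 3286, 3740, 4194, 4648, 5102, 5556, 6010, 6464, 6918, 7372, 7826, 8280, 8734, 9188, 9642

k = N/n = 11350/25 = 454
patient 1: 108
patient 2: 108 + 454 = 562
patient 3: 562 + 454 = 1016
patient 4: 1016 + 454 = 1470
patient 5: 1470 + 454 = 1924
patient 6: 1924 + 454 = 2378
patient 7: 2378 + 454 = 2832
patient 8: 2832 + 454 = 3286
patient 9: 3286 + 454 = 3740
patient 10: 3740 + 454 = 4194
patient 11: 4194 + 454 = 4648
patient 12: 4648 + 454 = 5102
patient 13: 5102 + 454 = 5556
patient 14: 5556 + 454 = 6010
patient 15: 6010 + 454 = 6464
patient 16: 6464 + 454 = 6918
patient 17: 6918 + 454 = 7372
patient 18: 7372 + 454 = 7826
patient 19: 7826 + 454 = 8280
patient 20: 8280 + 454 = 8734
patient 21: 8734 + 454 = 9188
patient 22: 9188 + 454 = 9642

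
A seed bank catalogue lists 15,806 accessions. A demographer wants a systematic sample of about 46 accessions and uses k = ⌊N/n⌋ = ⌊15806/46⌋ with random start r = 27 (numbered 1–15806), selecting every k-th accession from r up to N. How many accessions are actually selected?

k = ⌊15806/46⌋ = 343
Achieved size = ⌊(15806 − 27)/343⌋ + 1 = ⌊15779/343⌋ + 1 = 46 + 1 = 47
(last selection: 27 + 46×343 = 15805 ≤ 15806; next would be 16148 > 15806)

47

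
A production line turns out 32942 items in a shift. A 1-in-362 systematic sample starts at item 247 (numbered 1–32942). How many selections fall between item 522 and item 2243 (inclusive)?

5

k = 362
First selection ≥ 522: 247 + ⌈(522−247)/362⌉·362 = 247 + 1×362 = 609
Last selection ≤ 2243: 247 + ⌊(2243−247)/362⌋·362 = 247 + 5×362 = 2057
Count = 5 − 1 + 1 = 5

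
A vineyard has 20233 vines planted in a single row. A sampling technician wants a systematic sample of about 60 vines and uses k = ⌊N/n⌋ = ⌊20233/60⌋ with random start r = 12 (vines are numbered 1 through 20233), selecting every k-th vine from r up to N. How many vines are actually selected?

61

k = ⌊20233/60⌋ = 337
Achieved size = ⌊(20233 − 12)/337⌋ + 1 = ⌊20221/337⌋ + 1 = 60 + 1 = 61
(last selection: 12 + 60×337 = 20232 ≤ 20233; next would be 20569 > 20233)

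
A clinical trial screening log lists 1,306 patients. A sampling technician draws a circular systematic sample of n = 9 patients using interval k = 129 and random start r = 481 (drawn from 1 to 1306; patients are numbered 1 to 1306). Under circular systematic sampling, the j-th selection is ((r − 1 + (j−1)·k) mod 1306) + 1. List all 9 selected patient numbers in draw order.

Selection 1: 481
Selection 2: 481 + 129 = 610
Selection 3: 610 + 129 = 739
Selection 4: 739 + 129 = 868
Selection 5: 868 + 129 = 997
Selection 6: 997 + 129 = 1126
Selection 7: 1126 + 129 = 1255
Selection 8: 1255 + 129 = 1384 → 1384 − 1306 = 78
Selection 9: 78 + 129 = 207

481, 610, 739, 868, 997, 1126, 1255, 78, 207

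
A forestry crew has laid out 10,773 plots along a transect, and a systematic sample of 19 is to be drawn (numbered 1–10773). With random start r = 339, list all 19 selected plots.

k = N/n = 10773/19 = 567
plot 1: 339
plot 2: 339 + 567 = 906
plot 3: 906 + 567 = 1473
plot 4: 1473 + 567 = 2040
plot 5: 2040 + 567 = 2607
plot 6: 2607 + 567 = 3174
plot 7: 3174 + 567 = 3741
plot 8: 3741 + 567 = 4308
plot 9: 4308 + 567 = 4875
plot 10: 4875 + 567 = 5442
plot 11: 5442 + 567 = 6009
plot 12: 6009 + 567 = 6576
plot 13: 6576 + 567 = 7143
plot 14: 7143 + 567 = 7710
plot 15: 7710 + 567 = 8277
plot 16: 8277 + 567 = 8844
plot 17: 8844 + 567 = 9411
plot 18: 9411 + 567 = 9978
plot 19: 9978 + 567 = 10545

339, 906, 1473, 2040, 2607, 3174, 3741, 4308, 4875, 5442, 6009, 6576, 7143, 7710, 8277, 8844, 9411, 9978, 10545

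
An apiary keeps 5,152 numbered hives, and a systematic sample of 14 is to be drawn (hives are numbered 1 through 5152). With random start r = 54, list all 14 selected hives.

k = N/n = 5152/14 = 368
hive 1: 54
hive 2: 54 + 368 = 422
hive 3: 422 + 368 = 790
hive 4: 790 + 368 = 1158
hive 5: 1158 + 368 = 1526
hive 6: 1526 + 368 = 1894
hive 7: 1894 + 368 = 2262
hive 8: 2262 + 368 = 2630
hive 9: 2630 + 368 = 2998
hive 10: 2998 + 368 = 3366
hive 11: 3366 + 368 = 3734
hive 12: 3734 + 368 = 4102
hive 13: 4102 + 368 = 4470
hive 14: 4470 + 368 = 4838

54, 422, 790, 1158, 1526, 1894, 2262, 2630, 2998, 3366, 3734, 4102, 4470, 4838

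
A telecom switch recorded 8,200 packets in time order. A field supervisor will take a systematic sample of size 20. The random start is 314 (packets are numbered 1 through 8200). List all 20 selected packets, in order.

314, 724, 1134, 1544, 1954, 2364, 2774, 3184, 3594, 4004, 4414, 4824, 5234, 5644, 6054, 6464, 6874, 7284, 7694, 8104

k = N/n = 8200/20 = 410
packet 1: 314
packet 2: 314 + 410 = 724
packet 3: 724 + 410 = 1134
packet 4: 1134 + 410 = 1544
packet 5: 1544 + 410 = 1954
packet 6: 1954 + 410 = 2364
packet 7: 2364 + 410 = 2774
packet 8: 2774 + 410 = 3184
packet 9: 3184 + 410 = 3594
packet 10: 3594 + 410 = 4004
packet 11: 4004 + 410 = 4414
packet 12: 4414 + 410 = 4824
packet 13: 4824 + 410 = 5234
packet 14: 5234 + 410 = 5644
packet 15: 5644 + 410 = 6054
packet 16: 6054 + 410 = 6464
packet 17: 6464 + 410 = 6874
packet 18: 6874 + 410 = 7284
packet 19: 7284 + 410 = 7694
packet 20: 7694 + 410 = 8104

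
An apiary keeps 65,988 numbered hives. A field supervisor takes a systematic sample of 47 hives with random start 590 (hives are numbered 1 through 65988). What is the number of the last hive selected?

k = 65988/47 = 1404
47th selection = r + (47−1)·k = 590 + 46×1404 = 590 + 64584 = 65174

65174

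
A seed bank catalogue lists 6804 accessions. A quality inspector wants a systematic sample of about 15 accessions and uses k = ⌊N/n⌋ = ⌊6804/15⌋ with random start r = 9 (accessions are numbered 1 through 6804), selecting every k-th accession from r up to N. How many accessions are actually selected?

k = ⌊6804/15⌋ = 453
Achieved size = ⌊(6804 − 9)/453⌋ + 1 = ⌊6795/453⌋ + 1 = 15 + 1 = 16
(last selection: 9 + 15×453 = 6804 ≤ 6804; next would be 7257 > 6804)

16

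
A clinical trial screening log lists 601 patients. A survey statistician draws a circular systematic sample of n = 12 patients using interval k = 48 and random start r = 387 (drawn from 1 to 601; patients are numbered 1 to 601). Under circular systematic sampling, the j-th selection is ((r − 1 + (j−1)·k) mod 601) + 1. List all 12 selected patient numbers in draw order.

387, 435, 483, 531, 579, 26, 74, 122, 170, 218, 266, 314

Selection 1: 387
Selection 2: 387 + 48 = 435
Selection 3: 435 + 48 = 483
Selection 4: 483 + 48 = 531
Selection 5: 531 + 48 = 579
Selection 6: 579 + 48 = 627 → 627 − 601 = 26
Selection 7: 26 + 48 = 74
Selection 8: 74 + 48 = 122
Selection 9: 122 + 48 = 170
Selection 10: 170 + 48 = 218
Selection 11: 218 + 48 = 266
Selection 12: 266 + 48 = 314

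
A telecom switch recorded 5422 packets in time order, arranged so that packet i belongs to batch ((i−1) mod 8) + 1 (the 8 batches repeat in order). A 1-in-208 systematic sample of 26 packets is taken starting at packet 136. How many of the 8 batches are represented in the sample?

1

Consecutive selections differ by k = 208, so their batch numbers differ by 208 mod 8 = 0.
gcd(208, 8) = 8, so the sample visits 8/8 = 1 distinct residues mod 8.
Start 136 is batch 8; the batches hit are 8.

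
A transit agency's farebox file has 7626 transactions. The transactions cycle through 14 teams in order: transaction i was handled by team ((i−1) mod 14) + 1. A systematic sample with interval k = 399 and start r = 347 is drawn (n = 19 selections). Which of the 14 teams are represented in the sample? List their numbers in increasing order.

Consecutive selections differ by k = 399, so their team numbers differ by 399 mod 14 = 7.
gcd(399, 14) = 7, so the sample visits 14/7 = 2 distinct residues mod 14.
Start 347 is team 11; the teams hit are 4, 11.

4, 11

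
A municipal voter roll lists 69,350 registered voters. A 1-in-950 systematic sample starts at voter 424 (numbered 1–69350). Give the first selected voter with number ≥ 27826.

27974

k = 950
Steps past start: ⌈(27826 − 424)/950⌉ = ⌈27402/950⌉ = 29
Selected voter: 424 + 29×950 = 27974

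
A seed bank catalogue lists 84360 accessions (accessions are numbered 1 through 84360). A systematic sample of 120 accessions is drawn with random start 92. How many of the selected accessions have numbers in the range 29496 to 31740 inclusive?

k = 84360/120 = 703
First selection ≥ 29496: 92 + ⌈(29496−92)/703⌉·703 = 92 + 42×703 = 29618
Last selection ≤ 31740: 92 + ⌊(31740−92)/703⌋·703 = 92 + 45×703 = 31727
Count = 45 − 42 + 1 = 4

4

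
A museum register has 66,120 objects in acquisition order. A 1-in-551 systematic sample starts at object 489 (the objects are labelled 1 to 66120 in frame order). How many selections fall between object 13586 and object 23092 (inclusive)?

k = 551
First selection ≥ 13586: 489 + ⌈(13586−489)/551⌉·551 = 489 + 24×551 = 13713
Last selection ≤ 23092: 489 + ⌊(23092−489)/551⌋·551 = 489 + 41×551 = 23080
Count = 41 − 24 + 1 = 18

18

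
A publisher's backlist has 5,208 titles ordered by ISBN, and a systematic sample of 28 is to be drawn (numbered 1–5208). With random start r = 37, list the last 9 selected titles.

3571, 3757, 3943, 4129, 4315, 4501, 4687, 4873, 5059

k = N/n = 5208/28 = 186
20th selection = 37 + 19×186 = 3571
21st: 3571 + 186 = 3757
22nd: 3757 + 186 = 3943
23rd: 3943 + 186 = 4129
24th: 4129 + 186 = 4315
25th: 4315 + 186 = 4501
26th: 4501 + 186 = 4687
27th: 4687 + 186 = 4873
28th: 4873 + 186 = 5059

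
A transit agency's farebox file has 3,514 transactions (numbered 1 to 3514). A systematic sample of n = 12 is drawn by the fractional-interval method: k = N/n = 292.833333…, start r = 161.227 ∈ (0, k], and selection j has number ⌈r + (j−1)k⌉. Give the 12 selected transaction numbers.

j=1: r + 0k = 161.227 → ⌈·⌉ = 162
j=2: r + 1k = 454.060333… → ⌈·⌉ = 455
j=3: r + 2k = 746.893666… → ⌈·⌉ = 747
j=4: r + 3k = 1039.727 → ⌈·⌉ = 1040
j=5: r + 4k = 1332.560333… → ⌈·⌉ = 1333
j=6: r + 5k = 1625.393666… → ⌈·⌉ = 1626
j=7: r + 6k = 1918.227 → ⌈·⌉ = 1919
j=8: r + 7k = 2211.060333… → ⌈·⌉ = 2212
j=9: r + 8k = 2503.893666… → ⌈·⌉ = 2504
j=10: r + 9k = 2796.727 → ⌈·⌉ = 2797
j=11: r + 10k = 3089.560333… → ⌈·⌉ = 3090
j=12: r + 11k = 3382.393666… → ⌈·⌉ = 3383

162, 455, 747, 1040, 1333, 1626, 1919, 2212, 2504, 2797, 3090, 3383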